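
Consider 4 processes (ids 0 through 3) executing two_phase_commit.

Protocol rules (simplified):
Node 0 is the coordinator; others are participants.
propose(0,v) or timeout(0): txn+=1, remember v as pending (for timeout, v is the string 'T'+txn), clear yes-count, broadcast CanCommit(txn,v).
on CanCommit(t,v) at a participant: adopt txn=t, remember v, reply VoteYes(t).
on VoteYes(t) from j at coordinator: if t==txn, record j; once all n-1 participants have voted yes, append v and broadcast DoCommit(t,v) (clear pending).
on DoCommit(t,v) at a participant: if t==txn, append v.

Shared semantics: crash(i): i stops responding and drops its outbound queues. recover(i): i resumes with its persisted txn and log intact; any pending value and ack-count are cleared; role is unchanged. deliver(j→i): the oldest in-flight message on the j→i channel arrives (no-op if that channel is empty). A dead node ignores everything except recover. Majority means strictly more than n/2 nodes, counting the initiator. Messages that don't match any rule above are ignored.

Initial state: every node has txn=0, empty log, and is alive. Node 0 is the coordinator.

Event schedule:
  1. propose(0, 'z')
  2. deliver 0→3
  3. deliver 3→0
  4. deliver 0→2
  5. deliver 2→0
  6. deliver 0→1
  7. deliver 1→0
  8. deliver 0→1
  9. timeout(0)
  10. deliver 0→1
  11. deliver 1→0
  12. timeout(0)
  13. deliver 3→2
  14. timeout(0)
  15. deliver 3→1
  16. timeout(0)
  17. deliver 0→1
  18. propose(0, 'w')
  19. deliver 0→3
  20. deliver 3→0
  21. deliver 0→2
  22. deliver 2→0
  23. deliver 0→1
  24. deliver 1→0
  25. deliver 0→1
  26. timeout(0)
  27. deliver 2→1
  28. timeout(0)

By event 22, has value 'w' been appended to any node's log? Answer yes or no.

[1] propose(0,'z') → N0(coor t1 [-])
[2] deliver 0→3 → N3(part t1 [-])
[3] deliver 3→0 → ∅
[4] deliver 0→2 → N2(part t1 [-])
[5] deliver 2→0 → ∅
[6] deliver 0→1 → N1(part t1 [-])
[7] deliver 1→0 → N0(coor t1 [z])
[8] deliver 0→1 → N1(part t1 [z])
[9] timeout(0) → N0(coor t2 [z])
[10] deliver 0→1 → N1(part t2 [z])
[11] deliver 1→0 → ∅
[12] timeout(0) → N0(coor t3 [z])
[13] deliver 3→2 → ∅
[14] timeout(0) → N0(coor t4 [z])
[15] deliver 3→1 → ∅
[16] timeout(0) → N0(coor t5 [z])
[17] deliver 0→1 → N1(part t3 [z])
[18] propose(0,'w') → N0(coor t6 [z])
[19] deliver 0→3 → N3(part t1 [z])
[20] deliver 3→0 → ∅
[21] deliver 0→2 → N2(part t1 [z])
[22] deliver 2→0 → ∅

no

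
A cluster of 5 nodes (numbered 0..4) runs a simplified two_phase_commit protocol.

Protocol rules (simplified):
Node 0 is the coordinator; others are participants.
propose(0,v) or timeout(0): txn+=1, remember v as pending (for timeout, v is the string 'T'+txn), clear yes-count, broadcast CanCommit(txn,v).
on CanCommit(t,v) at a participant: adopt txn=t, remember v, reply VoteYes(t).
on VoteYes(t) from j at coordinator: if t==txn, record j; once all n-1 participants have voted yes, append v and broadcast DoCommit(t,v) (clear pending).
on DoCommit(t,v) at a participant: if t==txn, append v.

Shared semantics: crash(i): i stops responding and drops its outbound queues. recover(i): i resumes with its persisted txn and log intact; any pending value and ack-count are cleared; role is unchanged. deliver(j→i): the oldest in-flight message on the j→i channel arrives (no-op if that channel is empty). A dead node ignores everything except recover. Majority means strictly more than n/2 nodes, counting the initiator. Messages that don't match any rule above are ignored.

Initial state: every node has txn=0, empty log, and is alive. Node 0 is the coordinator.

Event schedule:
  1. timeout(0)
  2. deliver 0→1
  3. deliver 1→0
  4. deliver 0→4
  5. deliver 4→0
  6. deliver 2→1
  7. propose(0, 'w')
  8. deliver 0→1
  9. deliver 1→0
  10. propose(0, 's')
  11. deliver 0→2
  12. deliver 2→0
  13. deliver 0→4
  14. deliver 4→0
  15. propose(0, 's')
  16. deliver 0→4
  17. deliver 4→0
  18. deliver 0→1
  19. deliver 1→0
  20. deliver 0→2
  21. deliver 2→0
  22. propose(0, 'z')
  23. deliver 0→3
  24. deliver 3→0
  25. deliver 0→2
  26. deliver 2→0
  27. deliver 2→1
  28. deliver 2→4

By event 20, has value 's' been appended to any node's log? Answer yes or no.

1. timeout(0):  <0:coor t1 ->
2. deliver 0→1:  <1:part t1 ->
3. deliver 1→0:  nop
4. deliver 0→4:  <4:part t1 ->
5. deliver 4→0:  nop
6. deliver 2→1:  nop
7. propose(0,'w'):  <0:coor t2 ->
8. deliver 0→1:  <1:part t2 ->
9. deliver 1→0:  nop
10. propose(0,'s'):  <0:coor t3 ->
11. deliver 0→2:  <2:part t1 ->
12. deliver 2→0:  nop
13. deliver 0→4:  <4:part t2 ->
14. deliver 4→0:  nop
15. propose(0,'s'):  <0:coor t4 ->
16. deliver 0→4:  <4:part t3 ->
17. deliver 4→0:  nop
18. deliver 0→1:  <1:part t3 ->
19. deliver 1→0:  nop
20. deliver 0→2:  <2:part t2 ->

no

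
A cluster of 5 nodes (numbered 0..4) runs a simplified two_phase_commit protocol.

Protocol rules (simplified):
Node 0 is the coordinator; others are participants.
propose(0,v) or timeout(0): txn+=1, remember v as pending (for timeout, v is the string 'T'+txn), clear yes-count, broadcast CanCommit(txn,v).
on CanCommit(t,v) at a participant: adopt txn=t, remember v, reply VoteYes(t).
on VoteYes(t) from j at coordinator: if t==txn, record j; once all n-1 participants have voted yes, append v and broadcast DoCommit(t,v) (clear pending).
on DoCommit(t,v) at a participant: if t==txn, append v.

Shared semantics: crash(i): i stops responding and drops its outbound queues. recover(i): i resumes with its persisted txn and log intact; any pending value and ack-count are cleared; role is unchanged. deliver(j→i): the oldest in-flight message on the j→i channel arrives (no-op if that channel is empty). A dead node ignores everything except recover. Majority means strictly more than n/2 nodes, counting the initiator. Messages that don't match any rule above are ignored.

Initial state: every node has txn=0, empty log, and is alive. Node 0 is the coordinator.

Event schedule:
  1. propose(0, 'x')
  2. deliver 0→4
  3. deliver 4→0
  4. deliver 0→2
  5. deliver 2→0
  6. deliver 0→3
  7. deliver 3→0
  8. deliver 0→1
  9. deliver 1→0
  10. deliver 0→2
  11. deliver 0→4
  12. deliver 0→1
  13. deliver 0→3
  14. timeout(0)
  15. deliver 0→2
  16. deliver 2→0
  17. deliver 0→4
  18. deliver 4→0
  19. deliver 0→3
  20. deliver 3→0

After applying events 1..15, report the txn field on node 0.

2

e1 propose(0,'x'): 0[coor,t=1,-]
e2 deliver 0→4: 4[part,t=1,-]
e3 deliver 4→0: ·
e4 deliver 0→2: 2[part,t=1,-]
e5 deliver 2→0: ·
e6 deliver 0→3: 3[part,t=1,-]
e7 deliver 3→0: ·
e8 deliver 0→1: 1[part,t=1,-]
e9 deliver 1→0: 0[coor,t=1,x]
e10 deliver 0→2: 2[part,t=1,x]
e11 deliver 0→4: 4[part,t=1,x]
e12 deliver 0→1: 1[part,t=1,x]
e13 deliver 0→3: 3[part,t=1,x]
e14 timeout(0): 0[coor,t=2,x]
e15 deliver 0→2: 2[part,t=2,x]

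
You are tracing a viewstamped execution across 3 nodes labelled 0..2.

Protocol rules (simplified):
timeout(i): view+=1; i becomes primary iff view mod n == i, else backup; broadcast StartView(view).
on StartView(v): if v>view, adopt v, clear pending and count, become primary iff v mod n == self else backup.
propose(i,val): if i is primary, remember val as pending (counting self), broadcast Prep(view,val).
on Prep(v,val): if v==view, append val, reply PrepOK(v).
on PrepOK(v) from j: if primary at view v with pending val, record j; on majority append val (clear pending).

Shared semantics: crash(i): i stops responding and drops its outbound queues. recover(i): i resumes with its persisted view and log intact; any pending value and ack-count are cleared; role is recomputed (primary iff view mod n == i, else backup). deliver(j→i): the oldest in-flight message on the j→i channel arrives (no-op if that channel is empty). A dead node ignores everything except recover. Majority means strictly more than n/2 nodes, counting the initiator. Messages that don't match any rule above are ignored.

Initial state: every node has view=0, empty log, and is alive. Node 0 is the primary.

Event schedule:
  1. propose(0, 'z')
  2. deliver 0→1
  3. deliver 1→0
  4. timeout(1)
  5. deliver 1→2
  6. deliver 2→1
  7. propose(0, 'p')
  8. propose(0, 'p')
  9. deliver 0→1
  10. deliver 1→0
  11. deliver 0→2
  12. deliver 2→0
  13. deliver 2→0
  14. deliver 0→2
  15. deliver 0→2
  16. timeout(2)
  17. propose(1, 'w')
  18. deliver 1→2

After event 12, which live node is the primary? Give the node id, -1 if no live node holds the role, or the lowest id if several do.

after 1 — propose(0,'z'): ·
after 2 — deliver 0→1: n1:back/v0/[z]
after 3 — deliver 1→0: n0:prim/v0/[z]
after 4 — timeout(1): n1:prim/v1/[z]
after 5 — deliver 1→2: n2:back/v1/[-]
after 6 — deliver 2→1: ·
after 7 — propose(0,'p'): ·
after 8 — propose(0,'p'): ·
after 9 — deliver 0→1: ·
after 10 — deliver 1→0: n0:back/v1/[z]
after 11 — deliver 0→2: ·
after 12 — deliver 2→0: ·

1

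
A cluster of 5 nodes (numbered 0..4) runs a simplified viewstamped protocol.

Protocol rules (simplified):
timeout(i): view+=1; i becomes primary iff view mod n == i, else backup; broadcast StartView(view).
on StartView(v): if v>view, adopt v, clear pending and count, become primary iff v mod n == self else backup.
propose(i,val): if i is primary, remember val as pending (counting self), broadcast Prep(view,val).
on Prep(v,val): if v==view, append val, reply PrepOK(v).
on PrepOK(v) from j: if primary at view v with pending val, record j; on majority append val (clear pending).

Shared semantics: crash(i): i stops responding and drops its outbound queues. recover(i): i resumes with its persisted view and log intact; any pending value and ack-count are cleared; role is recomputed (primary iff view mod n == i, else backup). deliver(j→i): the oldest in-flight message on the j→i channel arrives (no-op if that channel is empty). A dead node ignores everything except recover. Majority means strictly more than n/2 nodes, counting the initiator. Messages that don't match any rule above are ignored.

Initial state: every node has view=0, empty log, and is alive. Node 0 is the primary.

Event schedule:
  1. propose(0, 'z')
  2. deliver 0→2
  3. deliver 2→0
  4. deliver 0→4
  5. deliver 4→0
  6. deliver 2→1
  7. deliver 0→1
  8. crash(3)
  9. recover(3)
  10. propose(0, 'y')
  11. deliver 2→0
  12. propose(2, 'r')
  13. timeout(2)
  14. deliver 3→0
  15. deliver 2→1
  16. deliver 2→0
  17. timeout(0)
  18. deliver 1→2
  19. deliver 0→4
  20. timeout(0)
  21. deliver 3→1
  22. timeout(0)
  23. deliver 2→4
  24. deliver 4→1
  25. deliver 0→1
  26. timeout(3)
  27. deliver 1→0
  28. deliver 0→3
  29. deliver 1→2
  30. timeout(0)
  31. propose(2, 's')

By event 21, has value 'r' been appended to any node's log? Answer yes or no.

no

e1 propose(0,'z'): ·
e2 deliver 0→2: 2[back,v=0,z]
e3 deliver 2→0: ·
e4 deliver 0→4: 4[back,v=0,z]
e5 deliver 4→0: 0[prim,v=0,z]
e6 deliver 2→1: ·
e7 deliver 0→1: 1[back,v=0,z]
e8 crash(3): 3[✗back,v=0,-]
e9 recover(3): 3[back,v=0,-]
e10 propose(0,'y'): ·
e11 deliver 2→0: ·
e12 propose(2,'r'): ·
e13 timeout(2): 2[back,v=1,z]
e14 deliver 3→0: ·
e15 deliver 2→1: 1[prim,v=1,z]
e16 deliver 2→0: 0[back,v=1,z]
e17 timeout(0): 0[back,v=2,z]
e18 deliver 1→2: ·
e19 deliver 0→4: 4[back,v=0,z,y]
e20 timeout(0): 0[back,v=3,z]
e21 deliver 3→1: ·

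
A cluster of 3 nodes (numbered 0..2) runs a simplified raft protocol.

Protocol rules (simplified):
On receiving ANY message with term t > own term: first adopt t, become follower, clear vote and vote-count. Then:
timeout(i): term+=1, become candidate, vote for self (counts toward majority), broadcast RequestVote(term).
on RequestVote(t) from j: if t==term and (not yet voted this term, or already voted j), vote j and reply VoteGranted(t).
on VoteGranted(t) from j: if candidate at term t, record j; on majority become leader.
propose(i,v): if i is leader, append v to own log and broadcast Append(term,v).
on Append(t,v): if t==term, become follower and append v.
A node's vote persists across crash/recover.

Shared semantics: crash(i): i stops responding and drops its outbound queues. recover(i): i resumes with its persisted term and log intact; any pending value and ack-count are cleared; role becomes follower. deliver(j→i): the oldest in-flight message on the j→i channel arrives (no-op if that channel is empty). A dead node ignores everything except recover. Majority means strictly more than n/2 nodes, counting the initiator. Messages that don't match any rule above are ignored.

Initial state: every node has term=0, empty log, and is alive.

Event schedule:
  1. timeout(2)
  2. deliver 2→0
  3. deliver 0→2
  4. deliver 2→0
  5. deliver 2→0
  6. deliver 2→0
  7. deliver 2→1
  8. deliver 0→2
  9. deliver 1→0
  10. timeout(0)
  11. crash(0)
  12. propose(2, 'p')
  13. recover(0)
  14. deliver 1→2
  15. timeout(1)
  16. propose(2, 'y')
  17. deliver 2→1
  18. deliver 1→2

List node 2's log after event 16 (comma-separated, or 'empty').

p,y

e1 timeout(2): 2[cand,t=1,-]
e2 deliver 2→0: 0[foll,t=1,-]
e3 deliver 0→2: 2[lead,t=1,-]
e4 deliver 2→0: ·
e5 deliver 2→0: ·
e6 deliver 2→0: ·
e7 deliver 2→1: 1[foll,t=1,-]
e8 deliver 0→2: ·
e9 deliver 1→0: ·
e10 timeout(0): 0[cand,t=2,-]
e11 crash(0): 0[✗cand,t=2,-]
e12 propose(2,'p'): 2[lead,t=1,p]
e13 recover(0): 0[foll,t=2,-]
e14 deliver 1→2: ·
e15 timeout(1): 1[cand,t=2,-]
e16 propose(2,'y'): 2[lead,t=1,p,y]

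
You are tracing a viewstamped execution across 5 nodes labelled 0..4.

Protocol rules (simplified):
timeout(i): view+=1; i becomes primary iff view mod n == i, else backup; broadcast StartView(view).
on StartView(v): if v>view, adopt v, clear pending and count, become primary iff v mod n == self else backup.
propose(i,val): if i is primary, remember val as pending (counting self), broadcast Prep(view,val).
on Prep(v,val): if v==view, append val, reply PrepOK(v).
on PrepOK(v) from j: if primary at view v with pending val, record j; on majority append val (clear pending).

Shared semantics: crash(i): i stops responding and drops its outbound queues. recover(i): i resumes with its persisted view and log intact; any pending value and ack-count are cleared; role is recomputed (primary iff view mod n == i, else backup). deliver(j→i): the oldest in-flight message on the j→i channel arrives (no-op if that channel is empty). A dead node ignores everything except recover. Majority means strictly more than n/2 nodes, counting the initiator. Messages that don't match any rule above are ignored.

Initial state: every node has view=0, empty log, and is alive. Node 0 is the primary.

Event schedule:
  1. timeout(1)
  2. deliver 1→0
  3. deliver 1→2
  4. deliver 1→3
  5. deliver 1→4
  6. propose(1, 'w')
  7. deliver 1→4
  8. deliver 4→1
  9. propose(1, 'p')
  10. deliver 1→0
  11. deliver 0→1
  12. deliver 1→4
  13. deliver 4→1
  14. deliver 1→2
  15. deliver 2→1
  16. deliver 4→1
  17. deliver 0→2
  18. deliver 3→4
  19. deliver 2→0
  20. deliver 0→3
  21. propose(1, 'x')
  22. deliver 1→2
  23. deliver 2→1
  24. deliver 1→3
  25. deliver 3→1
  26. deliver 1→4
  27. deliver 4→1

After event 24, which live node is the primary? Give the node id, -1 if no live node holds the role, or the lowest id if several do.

1

after 1 — timeout(1): n1:prim/v1/[-]
after 2 — deliver 1→0: n0:back/v1/[-]
after 3 — deliver 1→2: n2:back/v1/[-]
after 4 — deliver 1→3: n3:back/v1/[-]
after 5 — deliver 1→4: n4:back/v1/[-]
after 6 — propose(1,'w'): ·
after 7 — deliver 1→4: n4:back/v1/[w]
after 8 — deliver 4→1: ·
after 9 — propose(1,'p'): ·
after 10 — deliver 1→0: n0:back/v1/[w]
after 11 — deliver 0→1: ·
after 12 — deliver 1→4: n4:back/v1/[w,p]
after 13 — deliver 4→1: n1:prim/v1/[p]
after 14 — deliver 1→2: n2:back/v1/[w]
after 15 — deliver 2→1: ·
after 16 — deliver 4→1: ·
after 17 — deliver 0→2: ·
after 18 — deliver 3→4: ·
after 19 — deliver 2→0: ·
after 20 — deliver 0→3: ·
after 21 — propose(1,'x'): ·
after 22 — deliver 1→2: n2:back/v1/[w,p]
after 23 — deliver 2→1: ·
after 24 — deliver 1→3: n3:back/v1/[w]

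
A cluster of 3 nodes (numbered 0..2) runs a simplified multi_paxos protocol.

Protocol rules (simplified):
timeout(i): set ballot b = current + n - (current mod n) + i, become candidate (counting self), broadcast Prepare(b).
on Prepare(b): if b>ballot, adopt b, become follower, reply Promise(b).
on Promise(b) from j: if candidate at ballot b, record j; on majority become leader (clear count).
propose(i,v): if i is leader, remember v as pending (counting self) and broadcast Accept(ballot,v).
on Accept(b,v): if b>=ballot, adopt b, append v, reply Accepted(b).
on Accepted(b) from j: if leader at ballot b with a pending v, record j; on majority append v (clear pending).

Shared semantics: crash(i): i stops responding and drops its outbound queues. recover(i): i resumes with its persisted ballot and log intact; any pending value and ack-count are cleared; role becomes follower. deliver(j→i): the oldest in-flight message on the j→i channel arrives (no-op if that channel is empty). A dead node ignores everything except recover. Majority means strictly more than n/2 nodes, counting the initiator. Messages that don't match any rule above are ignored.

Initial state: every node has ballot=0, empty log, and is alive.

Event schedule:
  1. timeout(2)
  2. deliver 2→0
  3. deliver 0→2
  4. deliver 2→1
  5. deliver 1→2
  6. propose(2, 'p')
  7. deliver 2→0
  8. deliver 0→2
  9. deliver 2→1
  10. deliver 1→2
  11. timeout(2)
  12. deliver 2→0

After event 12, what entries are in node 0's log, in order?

[1] timeout(2) → N2(cand b5 [-])
[2] deliver 2→0 → N0(foll b5 [-])
[3] deliver 0→2 → N2(lead b5 [-])
[4] deliver 2→1 → N1(foll b5 [-])
[5] deliver 1→2 → ∅
[6] propose(2,'p') → ∅
[7] deliver 2→0 → N0(foll b5 [p])
[8] deliver 0→2 → N2(lead b5 [p])
[9] deliver 2→1 → N1(foll b5 [p])
[10] deliver 1→2 → ∅
[11] timeout(2) → N2(cand b8 [p])
[12] deliver 2→0 → N0(foll b8 [p])

p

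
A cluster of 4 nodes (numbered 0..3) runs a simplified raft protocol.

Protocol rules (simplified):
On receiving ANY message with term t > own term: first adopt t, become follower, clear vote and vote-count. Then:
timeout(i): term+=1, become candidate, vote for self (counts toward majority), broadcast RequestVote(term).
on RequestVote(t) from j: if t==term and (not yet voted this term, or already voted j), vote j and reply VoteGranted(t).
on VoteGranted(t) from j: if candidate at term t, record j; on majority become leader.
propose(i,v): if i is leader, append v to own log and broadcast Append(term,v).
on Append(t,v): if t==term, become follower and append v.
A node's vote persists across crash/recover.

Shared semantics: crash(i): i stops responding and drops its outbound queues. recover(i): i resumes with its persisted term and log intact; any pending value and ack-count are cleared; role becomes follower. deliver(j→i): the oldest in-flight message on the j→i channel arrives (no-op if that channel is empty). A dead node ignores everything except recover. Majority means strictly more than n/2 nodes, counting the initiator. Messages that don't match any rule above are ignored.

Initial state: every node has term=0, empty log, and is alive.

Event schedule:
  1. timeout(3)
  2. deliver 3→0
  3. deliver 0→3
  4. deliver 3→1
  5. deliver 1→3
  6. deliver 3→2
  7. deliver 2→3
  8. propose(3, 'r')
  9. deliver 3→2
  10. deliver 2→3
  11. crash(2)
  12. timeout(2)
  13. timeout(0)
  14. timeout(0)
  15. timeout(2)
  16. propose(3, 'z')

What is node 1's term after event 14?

e1 timeout(3): 3[cand,t=1,-]
e2 deliver 3→0: 0[foll,t=1,-]
e3 deliver 0→3: ·
e4 deliver 3→1: 1[foll,t=1,-]
e5 deliver 1→3: 3[lead,t=1,-]
e6 deliver 3→2: 2[foll,t=1,-]
e7 deliver 2→3: ·
e8 propose(3,'r'): 3[lead,t=1,r]
e9 deliver 3→2: 2[foll,t=1,r]
e10 deliver 2→3: ·
e11 crash(2): 2[✗foll,t=1,r]
e12 timeout(2): ·
e13 timeout(0): 0[cand,t=2,-]
e14 timeout(0): 0[cand,t=3,-]

1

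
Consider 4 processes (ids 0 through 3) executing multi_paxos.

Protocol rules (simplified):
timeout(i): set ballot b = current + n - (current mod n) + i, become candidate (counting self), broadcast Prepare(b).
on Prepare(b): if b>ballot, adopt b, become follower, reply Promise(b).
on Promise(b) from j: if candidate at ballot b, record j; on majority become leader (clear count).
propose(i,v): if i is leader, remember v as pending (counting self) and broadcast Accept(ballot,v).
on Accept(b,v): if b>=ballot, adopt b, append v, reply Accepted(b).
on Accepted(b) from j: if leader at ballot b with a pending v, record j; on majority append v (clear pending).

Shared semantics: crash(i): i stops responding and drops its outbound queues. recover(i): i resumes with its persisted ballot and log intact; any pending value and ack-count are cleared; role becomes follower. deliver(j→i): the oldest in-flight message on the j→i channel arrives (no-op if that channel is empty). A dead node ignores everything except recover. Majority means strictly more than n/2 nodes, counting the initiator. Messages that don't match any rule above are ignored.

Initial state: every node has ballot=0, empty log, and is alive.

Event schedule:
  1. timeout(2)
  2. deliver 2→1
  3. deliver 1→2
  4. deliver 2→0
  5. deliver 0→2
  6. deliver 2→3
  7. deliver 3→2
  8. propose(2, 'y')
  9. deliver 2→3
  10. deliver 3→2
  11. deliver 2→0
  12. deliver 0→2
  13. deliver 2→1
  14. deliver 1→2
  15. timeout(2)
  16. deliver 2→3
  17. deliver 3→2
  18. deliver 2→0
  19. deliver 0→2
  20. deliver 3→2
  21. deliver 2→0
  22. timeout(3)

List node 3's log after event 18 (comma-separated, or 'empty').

y

e1 timeout(2): 2[cand,b=6,-]
e2 deliver 2→1: 1[foll,b=6,-]
e3 deliver 1→2: ·
e4 deliver 2→0: 0[foll,b=6,-]
e5 deliver 0→2: 2[lead,b=6,-]
e6 deliver 2→3: 3[foll,b=6,-]
e7 deliver 3→2: ·
e8 propose(2,'y'): ·
e9 deliver 2→3: 3[foll,b=6,y]
e10 deliver 3→2: ·
e11 deliver 2→0: 0[foll,b=6,y]
e12 deliver 0→2: 2[lead,b=6,y]
e13 deliver 2→1: 1[foll,b=6,y]
e14 deliver 1→2: ·
e15 timeout(2): 2[cand,b=10,y]
e16 deliver 2→3: 3[foll,b=10,y]
e17 deliver 3→2: ·
e18 deliver 2→0: 0[foll,b=10,y]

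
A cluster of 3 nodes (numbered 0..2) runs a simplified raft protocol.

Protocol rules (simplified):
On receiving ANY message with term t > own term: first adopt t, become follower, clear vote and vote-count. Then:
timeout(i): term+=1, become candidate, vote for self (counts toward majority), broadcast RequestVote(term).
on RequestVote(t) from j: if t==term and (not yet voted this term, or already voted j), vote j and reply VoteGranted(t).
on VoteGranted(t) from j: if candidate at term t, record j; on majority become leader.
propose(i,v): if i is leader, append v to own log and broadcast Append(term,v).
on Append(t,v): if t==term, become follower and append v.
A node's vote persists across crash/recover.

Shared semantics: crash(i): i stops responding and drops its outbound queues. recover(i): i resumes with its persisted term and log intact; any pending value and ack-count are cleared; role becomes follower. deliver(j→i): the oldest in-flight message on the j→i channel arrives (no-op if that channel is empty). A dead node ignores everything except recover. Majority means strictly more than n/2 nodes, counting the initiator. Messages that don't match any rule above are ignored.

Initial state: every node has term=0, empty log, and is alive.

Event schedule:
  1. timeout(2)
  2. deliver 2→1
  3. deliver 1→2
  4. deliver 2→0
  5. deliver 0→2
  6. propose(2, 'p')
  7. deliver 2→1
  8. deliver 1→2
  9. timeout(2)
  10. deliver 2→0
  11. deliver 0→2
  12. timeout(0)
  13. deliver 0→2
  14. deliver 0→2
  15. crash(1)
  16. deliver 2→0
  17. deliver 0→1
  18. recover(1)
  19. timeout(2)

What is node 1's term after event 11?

1. timeout(2):  <2:cand t1 ->
2. deliver 2→1:  <1:foll t1 ->
3. deliver 1→2:  <2:lead t1 ->
4. deliver 2→0:  <0:foll t1 ->
5. deliver 0→2:  nop
6. propose(2,'p'):  <2:lead t1 p>
7. deliver 2→1:  <1:foll t1 p>
8. deliver 1→2:  nop
9. timeout(2):  <2:cand t2 p>
10. deliver 2→0:  <0:foll t1 p>
11. deliver 0→2:  nop

1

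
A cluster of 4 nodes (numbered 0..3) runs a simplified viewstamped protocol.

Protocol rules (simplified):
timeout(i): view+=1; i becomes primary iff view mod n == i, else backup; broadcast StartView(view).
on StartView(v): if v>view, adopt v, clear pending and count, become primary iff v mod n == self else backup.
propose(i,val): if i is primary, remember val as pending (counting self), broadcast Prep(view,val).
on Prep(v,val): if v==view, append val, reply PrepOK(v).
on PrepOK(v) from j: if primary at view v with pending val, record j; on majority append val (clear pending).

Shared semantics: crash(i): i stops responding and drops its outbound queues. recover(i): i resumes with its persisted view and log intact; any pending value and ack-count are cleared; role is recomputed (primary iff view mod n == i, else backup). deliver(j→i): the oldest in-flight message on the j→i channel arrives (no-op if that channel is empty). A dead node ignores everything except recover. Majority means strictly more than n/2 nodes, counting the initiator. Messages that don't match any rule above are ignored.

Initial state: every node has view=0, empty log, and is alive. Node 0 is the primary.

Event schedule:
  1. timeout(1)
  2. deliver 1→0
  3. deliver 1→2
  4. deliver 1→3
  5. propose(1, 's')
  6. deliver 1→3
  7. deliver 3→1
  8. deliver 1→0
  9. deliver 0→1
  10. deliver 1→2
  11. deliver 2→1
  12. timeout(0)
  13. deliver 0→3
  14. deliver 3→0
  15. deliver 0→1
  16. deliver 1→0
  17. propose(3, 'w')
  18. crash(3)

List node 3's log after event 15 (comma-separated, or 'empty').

step 1 timeout(1): 1={prim,v=1,log=-}
step 2 deliver 1→0: 0={back,v=1,log=-}
step 3 deliver 1→2: 2={back,v=1,log=-}
step 4 deliver 1→3: 3={back,v=1,log=-}
step 5 propose(1,'s'): —
step 6 deliver 1→3: 3={back,v=1,log=s}
step 7 deliver 3→1: —
step 8 deliver 1→0: 0={back,v=1,log=s}
step 9 deliver 0→1: 1={prim,v=1,log=s}
step 10 deliver 1→2: 2={back,v=1,log=s}
step 11 deliver 2→1: —
step 12 timeout(0): 0={back,v=2,log=s}
step 13 deliver 0→3: 3={back,v=2,log=s}
step 14 deliver 3→0: —
step 15 deliver 0→1: 1={back,v=2,log=s}

s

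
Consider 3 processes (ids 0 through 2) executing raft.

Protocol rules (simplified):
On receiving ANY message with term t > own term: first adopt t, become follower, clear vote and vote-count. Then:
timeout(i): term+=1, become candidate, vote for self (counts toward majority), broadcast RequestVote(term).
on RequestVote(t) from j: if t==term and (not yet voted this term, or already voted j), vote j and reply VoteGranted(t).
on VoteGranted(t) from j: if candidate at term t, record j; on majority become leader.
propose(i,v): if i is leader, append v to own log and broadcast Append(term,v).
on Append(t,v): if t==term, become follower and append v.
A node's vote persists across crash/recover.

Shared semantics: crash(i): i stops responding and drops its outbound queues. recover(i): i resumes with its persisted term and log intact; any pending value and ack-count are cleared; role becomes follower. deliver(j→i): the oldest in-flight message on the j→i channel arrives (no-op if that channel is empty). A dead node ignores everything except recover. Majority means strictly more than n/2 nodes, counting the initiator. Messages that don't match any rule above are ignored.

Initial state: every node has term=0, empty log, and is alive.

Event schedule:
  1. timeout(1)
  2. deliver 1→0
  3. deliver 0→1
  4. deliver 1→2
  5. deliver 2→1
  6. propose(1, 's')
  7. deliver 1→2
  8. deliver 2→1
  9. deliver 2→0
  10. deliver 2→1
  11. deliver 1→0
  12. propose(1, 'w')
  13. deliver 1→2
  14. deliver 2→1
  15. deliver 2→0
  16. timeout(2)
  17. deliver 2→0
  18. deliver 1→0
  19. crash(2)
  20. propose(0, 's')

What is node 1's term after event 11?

[1] timeout(1) → N1(cand t1 [-])
[2] deliver 1→0 → N0(foll t1 [-])
[3] deliver 0→1 → N1(lead t1 [-])
[4] deliver 1→2 → N2(foll t1 [-])
[5] deliver 2→1 → ∅
[6] propose(1,'s') → N1(lead t1 [s])
[7] deliver 1→2 → N2(foll t1 [s])
[8] deliver 2→1 → ∅
[9] deliver 2→0 → ∅
[10] deliver 2→1 → ∅
[11] deliver 1→0 → N0(foll t1 [s])

1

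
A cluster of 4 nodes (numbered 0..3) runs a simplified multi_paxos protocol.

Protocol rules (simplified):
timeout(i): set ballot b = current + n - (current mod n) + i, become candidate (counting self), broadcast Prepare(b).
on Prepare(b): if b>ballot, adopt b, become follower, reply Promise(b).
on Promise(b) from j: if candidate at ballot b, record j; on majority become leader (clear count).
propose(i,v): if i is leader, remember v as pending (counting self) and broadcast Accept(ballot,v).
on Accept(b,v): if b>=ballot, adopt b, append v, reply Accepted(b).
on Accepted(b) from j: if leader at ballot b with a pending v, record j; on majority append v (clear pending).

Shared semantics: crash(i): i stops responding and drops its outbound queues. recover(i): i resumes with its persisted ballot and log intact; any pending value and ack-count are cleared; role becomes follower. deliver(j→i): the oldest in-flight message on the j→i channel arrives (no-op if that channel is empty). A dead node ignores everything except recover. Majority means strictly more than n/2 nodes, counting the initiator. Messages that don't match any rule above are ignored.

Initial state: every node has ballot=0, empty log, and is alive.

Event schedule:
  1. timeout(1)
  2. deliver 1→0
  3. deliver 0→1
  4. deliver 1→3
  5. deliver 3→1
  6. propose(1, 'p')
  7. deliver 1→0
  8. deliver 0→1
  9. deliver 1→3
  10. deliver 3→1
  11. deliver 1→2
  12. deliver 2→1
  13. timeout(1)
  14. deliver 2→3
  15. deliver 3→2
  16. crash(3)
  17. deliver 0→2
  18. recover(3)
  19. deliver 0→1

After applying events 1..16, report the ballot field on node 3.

1. timeout(1):  <1:cand b5 ->
2. deliver 1→0:  <0:foll b5 ->
3. deliver 0→1:  nop
4. deliver 1→3:  <3:foll b5 ->
5. deliver 3→1:  <1:lead b5 ->
6. propose(1,'p'):  nop
7. deliver 1→0:  <0:foll b5 p>
8. deliver 0→1:  nop
9. deliver 1→3:  <3:foll b5 p>
10. deliver 3→1:  <1:lead b5 p>
11. deliver 1→2:  <2:foll b5 ->
12. deliver 2→1:  nop
13. timeout(1):  <1:cand b9 p>
14. deliver 2→3:  nop
15. deliver 3→2:  nop
16. crash(3):  <3:✗foll b5 p>

5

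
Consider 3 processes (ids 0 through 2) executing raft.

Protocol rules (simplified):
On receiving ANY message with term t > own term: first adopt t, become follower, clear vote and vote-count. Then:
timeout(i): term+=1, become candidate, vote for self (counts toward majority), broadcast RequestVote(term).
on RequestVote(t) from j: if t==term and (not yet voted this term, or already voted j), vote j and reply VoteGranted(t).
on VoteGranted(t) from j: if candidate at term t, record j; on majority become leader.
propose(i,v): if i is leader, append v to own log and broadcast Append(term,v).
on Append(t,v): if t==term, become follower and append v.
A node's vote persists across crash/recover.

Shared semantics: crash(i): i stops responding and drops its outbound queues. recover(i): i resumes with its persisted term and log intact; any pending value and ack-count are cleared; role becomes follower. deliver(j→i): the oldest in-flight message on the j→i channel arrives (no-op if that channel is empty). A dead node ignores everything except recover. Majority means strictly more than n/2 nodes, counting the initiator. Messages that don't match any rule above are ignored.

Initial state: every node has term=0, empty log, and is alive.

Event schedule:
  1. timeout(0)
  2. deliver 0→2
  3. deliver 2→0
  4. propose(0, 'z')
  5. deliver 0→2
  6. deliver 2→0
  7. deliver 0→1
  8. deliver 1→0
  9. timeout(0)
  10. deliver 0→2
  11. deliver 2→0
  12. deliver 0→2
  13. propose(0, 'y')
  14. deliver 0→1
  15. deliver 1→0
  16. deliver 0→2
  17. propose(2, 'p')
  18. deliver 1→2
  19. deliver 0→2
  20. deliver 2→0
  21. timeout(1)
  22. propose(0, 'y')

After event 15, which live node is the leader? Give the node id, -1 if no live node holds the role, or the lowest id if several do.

after 1 — timeout(0): n0:cand/t1/[-]
after 2 — deliver 0→2: n2:foll/t1/[-]
after 3 — deliver 2→0: n0:lead/t1/[-]
after 4 — propose(0,'z'): n0:lead/t1/[z]
after 5 — deliver 0→2: n2:foll/t1/[z]
after 6 — deliver 2→0: ·
after 7 — deliver 0→1: n1:foll/t1/[-]
after 8 — deliver 1→0: ·
after 9 — timeout(0): n0:cand/t2/[z]
after 10 — deliver 0→2: n2:foll/t2/[z]
after 11 — deliver 2→0: n0:lead/t2/[z]
after 12 — deliver 0→2: ·
after 13 — propose(0,'y'): n0:lead/t2/[z,y]
after 14 — deliver 0→1: n1:foll/t1/[z]
after 15 — deliver 1→0: ·

0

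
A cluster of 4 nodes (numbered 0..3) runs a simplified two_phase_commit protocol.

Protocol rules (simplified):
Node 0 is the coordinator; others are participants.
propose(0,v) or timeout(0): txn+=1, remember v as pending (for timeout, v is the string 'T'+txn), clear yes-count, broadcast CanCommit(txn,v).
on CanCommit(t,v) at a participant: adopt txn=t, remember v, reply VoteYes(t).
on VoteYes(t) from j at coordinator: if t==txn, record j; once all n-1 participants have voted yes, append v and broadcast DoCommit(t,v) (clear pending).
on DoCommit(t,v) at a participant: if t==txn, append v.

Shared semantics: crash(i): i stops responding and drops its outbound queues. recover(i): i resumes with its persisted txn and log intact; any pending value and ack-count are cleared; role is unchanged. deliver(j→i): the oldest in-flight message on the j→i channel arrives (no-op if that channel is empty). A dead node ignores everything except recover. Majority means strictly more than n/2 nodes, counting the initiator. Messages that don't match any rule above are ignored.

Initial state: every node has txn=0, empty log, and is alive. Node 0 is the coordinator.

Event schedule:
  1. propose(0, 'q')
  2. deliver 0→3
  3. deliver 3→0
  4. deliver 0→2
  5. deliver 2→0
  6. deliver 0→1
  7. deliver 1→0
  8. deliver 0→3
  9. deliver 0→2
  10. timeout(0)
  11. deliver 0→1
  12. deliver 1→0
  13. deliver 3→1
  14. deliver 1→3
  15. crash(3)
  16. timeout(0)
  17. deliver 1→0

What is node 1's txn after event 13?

1

after 1 — propose(0,'q'): n0:coor/t1/[-]
after 2 — deliver 0→3: n3:part/t1/[-]
after 3 — deliver 3→0: ·
after 4 — deliver 0→2: n2:part/t1/[-]
after 5 — deliver 2→0: ·
after 6 — deliver 0→1: n1:part/t1/[-]
after 7 — deliver 1→0: n0:coor/t1/[q]
after 8 — deliver 0→3: n3:part/t1/[q]
after 9 — deliver 0→2: n2:part/t1/[q]
after 10 — timeout(0): n0:coor/t2/[q]
after 11 — deliver 0→1: n1:part/t1/[q]
after 12 — deliver 1→0: ·
after 13 — deliver 3→1: ·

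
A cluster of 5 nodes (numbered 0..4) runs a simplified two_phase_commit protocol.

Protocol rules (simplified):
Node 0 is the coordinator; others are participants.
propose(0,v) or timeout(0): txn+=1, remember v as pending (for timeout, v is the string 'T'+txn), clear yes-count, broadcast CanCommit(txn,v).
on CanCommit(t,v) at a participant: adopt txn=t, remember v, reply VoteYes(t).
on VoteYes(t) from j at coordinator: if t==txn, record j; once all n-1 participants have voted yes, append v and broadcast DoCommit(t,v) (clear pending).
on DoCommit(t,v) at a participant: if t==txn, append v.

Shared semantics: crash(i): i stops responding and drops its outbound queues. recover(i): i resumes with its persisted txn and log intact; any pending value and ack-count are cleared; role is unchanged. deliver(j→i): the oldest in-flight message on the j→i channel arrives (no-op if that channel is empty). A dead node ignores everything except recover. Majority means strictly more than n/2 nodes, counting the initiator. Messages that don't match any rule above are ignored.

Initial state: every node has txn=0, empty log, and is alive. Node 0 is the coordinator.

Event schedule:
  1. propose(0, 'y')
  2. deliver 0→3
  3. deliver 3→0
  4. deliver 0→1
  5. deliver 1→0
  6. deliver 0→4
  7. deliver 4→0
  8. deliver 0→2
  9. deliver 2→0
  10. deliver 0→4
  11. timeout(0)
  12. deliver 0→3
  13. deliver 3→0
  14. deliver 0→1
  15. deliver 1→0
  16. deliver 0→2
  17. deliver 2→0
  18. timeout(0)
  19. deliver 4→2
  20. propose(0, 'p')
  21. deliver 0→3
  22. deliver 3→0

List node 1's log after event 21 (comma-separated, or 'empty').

1. propose(0,'y'):  <0:coor t1 ->
2. deliver 0→3:  <3:part t1 ->
3. deliver 3→0:  nop
4. deliver 0→1:  <1:part t1 ->
5. deliver 1→0:  nop
6. deliver 0→4:  <4:part t1 ->
7. deliver 4→0:  nop
8. deliver 0→2:  <2:part t1 ->
9. deliver 2→0:  <0:coor t1 y>
10. deliver 0→4:  <4:part t1 y>
11. timeout(0):  <0:coor t2 y>
12. deliver 0→3:  <3:part t1 y>
13. deliver 3→0:  nop
14. deliver 0→1:  <1:part t1 y>
15. deliver 1→0:  nop
16. deliver 0→2:  <2:part t1 y>
17. deliver 2→0:  nop
18. timeout(0):  <0:coor t3 y>
19. deliver 4→2:  nop
20. propose(0,'p'):  <0:coor t4 y>
21. deliver 0→3:  <3:part t2 y>

y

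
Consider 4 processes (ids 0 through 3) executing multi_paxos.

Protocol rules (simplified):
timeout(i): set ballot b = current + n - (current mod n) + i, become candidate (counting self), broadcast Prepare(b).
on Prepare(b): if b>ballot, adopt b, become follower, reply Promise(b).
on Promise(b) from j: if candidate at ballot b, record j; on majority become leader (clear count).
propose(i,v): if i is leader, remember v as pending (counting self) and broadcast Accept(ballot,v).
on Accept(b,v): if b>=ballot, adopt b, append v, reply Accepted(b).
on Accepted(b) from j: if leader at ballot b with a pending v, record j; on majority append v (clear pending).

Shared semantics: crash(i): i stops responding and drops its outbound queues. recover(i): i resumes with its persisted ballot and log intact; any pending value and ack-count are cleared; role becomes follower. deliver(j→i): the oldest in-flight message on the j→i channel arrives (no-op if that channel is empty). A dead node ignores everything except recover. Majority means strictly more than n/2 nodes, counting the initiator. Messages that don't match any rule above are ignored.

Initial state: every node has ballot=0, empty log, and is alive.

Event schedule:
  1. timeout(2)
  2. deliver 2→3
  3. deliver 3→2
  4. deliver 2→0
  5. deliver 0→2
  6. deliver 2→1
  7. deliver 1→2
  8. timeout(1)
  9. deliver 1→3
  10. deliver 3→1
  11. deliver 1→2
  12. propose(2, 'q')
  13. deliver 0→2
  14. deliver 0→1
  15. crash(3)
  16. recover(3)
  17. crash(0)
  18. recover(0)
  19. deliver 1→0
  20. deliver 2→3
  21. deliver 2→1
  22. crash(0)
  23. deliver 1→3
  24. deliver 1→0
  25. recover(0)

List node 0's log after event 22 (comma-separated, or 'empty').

step 1 timeout(2): 2={cand,b=6,log=-}
step 2 deliver 2→3: 3={foll,b=6,log=-}
step 3 deliver 3→2: —
step 4 deliver 2→0: 0={foll,b=6,log=-}
step 5 deliver 0→2: 2={lead,b=6,log=-}
step 6 deliver 2→1: 1={foll,b=6,log=-}
step 7 deliver 1→2: —
step 8 timeout(1): 1={cand,b=9,log=-}
step 9 deliver 1→3: 3={foll,b=9,log=-}
step 10 deliver 3→1: —
step 11 deliver 1→2: 2={foll,b=9,log=-}
step 12 propose(2,'q'): —
step 13 deliver 0→2: —
step 14 deliver 0→1: —
step 15 crash(3): 3={✗foll,b=9,log=-}
step 16 recover(3): 3={foll,b=9,log=-}
step 17 crash(0): 0={✗foll,b=6,log=-}
step 18 recover(0): 0={foll,b=6,log=-}
step 19 deliver 1→0: 0={foll,b=9,log=-}
step 20 deliver 2→3: —
step 21 deliver 2→1: 1={lead,b=9,log=-}
step 22 crash(0): 0={✗foll,b=9,log=-}

empty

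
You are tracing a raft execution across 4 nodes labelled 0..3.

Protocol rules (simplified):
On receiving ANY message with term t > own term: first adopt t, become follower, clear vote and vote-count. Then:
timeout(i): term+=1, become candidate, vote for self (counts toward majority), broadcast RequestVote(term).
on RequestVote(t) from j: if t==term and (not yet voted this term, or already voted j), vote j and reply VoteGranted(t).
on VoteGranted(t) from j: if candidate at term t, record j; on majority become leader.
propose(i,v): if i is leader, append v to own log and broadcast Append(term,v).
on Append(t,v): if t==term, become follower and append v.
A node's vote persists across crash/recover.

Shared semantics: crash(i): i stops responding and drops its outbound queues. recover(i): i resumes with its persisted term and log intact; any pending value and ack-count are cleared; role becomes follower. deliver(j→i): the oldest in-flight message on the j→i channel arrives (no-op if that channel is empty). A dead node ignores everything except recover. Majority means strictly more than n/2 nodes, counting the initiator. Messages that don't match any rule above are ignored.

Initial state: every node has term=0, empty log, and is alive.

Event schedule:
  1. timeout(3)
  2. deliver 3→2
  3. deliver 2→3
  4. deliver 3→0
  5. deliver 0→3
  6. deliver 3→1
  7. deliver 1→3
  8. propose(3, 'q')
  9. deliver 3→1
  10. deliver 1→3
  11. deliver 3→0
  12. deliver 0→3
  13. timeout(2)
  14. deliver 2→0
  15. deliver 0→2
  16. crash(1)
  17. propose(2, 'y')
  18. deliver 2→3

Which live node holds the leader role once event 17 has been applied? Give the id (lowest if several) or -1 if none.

[1] timeout(3) → N3(cand t1 [-])
[2] deliver 3→2 → N2(foll t1 [-])
[3] deliver 2→3 → ∅
[4] deliver 3→0 → N0(foll t1 [-])
[5] deliver 0→3 → N3(lead t1 [-])
[6] deliver 3→1 → N1(foll t1 [-])
[7] deliver 1→3 → ∅
[8] propose(3,'q') → N3(lead t1 [q])
[9] deliver 3→1 → N1(foll t1 [q])
[10] deliver 1→3 → ∅
[11] deliver 3→0 → N0(foll t1 [q])
[12] deliver 0→3 → ∅
[13] timeout(2) → N2(cand t2 [-])
[14] deliver 2→0 → N0(foll t2 [q])
[15] deliver 0→2 → ∅
[16] crash(1) → N1(✗foll t1 [q])
[17] propose(2,'y') → ∅

3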